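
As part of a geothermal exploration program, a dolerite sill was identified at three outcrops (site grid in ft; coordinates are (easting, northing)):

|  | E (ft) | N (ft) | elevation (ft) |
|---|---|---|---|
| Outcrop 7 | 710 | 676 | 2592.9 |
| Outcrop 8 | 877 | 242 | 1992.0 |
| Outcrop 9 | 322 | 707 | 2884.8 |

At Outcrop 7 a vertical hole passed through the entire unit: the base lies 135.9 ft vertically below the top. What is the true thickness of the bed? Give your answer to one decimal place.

Let the plane be z = a·E + b·N + c.
Outcrop 8−Outcrop 7: 167a − 434b = −600.9;  Outcrop 9−Outcrop 7: −388a + 31b = 291.9.
Solving gives a = −0.66205, b = 1.12981.
|∇z| = √(a²+b²) = 1.30950, so dip δ = arctan(1.30950) = 52.63°.
True thickness = vertical thickness × cos δ = 135.9 × cos 52.63° = 82.5 ft.

82.5 ft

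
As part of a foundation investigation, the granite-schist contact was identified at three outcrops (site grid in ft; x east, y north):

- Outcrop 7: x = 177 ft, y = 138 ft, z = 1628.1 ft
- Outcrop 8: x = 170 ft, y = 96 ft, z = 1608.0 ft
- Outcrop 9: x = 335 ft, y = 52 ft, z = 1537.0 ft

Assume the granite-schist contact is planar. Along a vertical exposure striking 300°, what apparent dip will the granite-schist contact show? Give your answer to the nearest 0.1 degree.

Let the plane be z = a·x + b·y + c.
Outcrop 8−Outcrop 7: −7a − 42b = −20.1;  Outcrop 9−Outcrop 7: 158a − 86b = −91.1.
Solving gives a = −0.28980, b = 0.52687.
Unit vector along 300° is (sin 300°, cos 300°) = (-0.8660, 0.5000).
Slope in that direction = a·(-0.8660) + b·(0.5000) = 0.51441.
Apparent dip = arctan|0.51441| = 27.2° (true dip is 31.0°, so apparent ≤ true as expected).

27.2°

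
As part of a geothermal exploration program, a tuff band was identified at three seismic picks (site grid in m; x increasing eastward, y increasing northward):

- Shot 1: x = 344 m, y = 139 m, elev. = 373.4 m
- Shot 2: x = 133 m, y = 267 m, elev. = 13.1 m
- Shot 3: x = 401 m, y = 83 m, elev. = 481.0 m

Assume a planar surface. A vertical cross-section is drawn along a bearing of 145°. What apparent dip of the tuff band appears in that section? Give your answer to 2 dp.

Two edge vectors: Shot 1→Shot 2 = (-211, 128, -360.3), Shot 1→Shot 3 = (57, -56, 107.6).
Normal n = (Shot 1→Shot 2) × (Shot 1→Shot 3) = (-6404, 2166.5, 4520).
So ∂z/∂x = −n_x/n_z = 1.41681 and ∂z/∂y = −n_y/n_z = −0.47931.
Unit vector along 145° is (sin 145°, cos 145°) = (0.5736, -0.8192).
Slope in that direction = a·(0.5736) + b·(-0.8192) = 1.20528.
Apparent dip = arctan|1.20528| = 50.32° (true dip is 56.2°, so apparent ≤ true as expected).

50.32°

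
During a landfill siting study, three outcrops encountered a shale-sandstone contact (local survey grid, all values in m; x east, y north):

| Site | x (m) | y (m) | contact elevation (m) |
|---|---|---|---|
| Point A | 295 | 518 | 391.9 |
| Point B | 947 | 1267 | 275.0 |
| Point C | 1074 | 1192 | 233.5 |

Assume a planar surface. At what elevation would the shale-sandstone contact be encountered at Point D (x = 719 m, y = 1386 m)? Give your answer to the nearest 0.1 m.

Let the plane be z = a·x + b·y + c.
Point B−Point A: 652a + 749b = −116.9;  Point C−Point A: 779a + 674b = −158.4.
Solving gives a = −0.276699, b = 0.084790.
Then c = 391.9 − a·295 − b·518 = 429.60.
At (719, 1386): z = −198.9 + 117.5 + 429.60 = 348.2 m.

348.2 m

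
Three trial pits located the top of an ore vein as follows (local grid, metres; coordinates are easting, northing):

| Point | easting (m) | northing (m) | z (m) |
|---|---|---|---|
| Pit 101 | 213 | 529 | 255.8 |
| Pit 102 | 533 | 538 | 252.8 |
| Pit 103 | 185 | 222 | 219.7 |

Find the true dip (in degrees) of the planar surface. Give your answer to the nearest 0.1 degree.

6.8°

Let the plane be z = a·easting + b·northing + c.
Pit 102−Pit 101: 320a + 9b = −3;  Pit 103−Pit 101: −28a − 307b = −36.1.
Solving gives a = −0.01271, b = 0.11875.
Gradient magnitude |∇z| = √(a² + b²) = √(0.00016 + 0.01410) = 0.11943.
True dip = arctan(0.11943) = 6.8°, dipping toward S (azimuth ≈ 174°).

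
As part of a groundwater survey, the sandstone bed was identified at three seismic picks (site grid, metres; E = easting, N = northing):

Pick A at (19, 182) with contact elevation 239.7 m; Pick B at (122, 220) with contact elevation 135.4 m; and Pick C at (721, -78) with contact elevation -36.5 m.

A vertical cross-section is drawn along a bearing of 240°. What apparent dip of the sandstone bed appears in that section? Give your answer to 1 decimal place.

45.8°

Two edge vectors: Pick A→Pick B = (103, 38, -104.3), Pick A→Pick C = (702, -260, -276.2).
Normal n = (Pick A→Pick B) × (Pick A→Pick C) = (-37613.6, -44770, -53456).
So ∂z/∂E = −n_x/n_z = −0.70364 and ∂z/∂N = −n_y/n_z = −0.83751.
Unit vector along 240° is (sin 240°, cos 240°) = (-0.8660, -0.5000).
Slope in that direction = a·(-0.8660) + b·(-0.5000) = 1.02812.
Apparent dip = arctan|1.02812| = 45.8° (true dip is 47.6°, so apparent ≤ true as expected).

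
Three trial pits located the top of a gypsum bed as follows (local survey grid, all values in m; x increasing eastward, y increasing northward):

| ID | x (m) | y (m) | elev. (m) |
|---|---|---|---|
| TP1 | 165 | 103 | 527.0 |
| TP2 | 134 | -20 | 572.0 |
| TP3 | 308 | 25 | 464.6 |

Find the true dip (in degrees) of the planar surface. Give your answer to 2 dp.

31.07°

Let the plane be z = a·x + b·y + c.
TP2−TP1: −31a − 123b = 45;  TP3−TP1: 143a − 78b = −62.4.
Solving gives a = −0.55906, b = −0.22495.
Gradient magnitude |∇z| = √(a² + b²) = √(0.31255 + 0.05060) = 0.60262.
True dip = arctan(0.60262) = 31.07°, dipping toward ENE (azimuth ≈ 068°).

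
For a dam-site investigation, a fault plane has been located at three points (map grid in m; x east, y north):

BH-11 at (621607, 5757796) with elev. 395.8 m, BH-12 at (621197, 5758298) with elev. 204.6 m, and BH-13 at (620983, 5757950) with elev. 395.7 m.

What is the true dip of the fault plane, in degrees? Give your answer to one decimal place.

26.2°

Let the plane be z = a·x + b·y + c.
BH-12−BH-11: −410a + 502b = −191.2;  BH-13−BH-11: −624a + 154b = −0.1.
Solving gives a = −0.11753, b = −0.47687.
Gradient magnitude |∇z| = √(a² + b²) = √(0.01381 + 0.22740) = 0.49113.
True dip = arctan(0.49113) = 26.2°, dipping toward NNE (azimuth ≈ 014°).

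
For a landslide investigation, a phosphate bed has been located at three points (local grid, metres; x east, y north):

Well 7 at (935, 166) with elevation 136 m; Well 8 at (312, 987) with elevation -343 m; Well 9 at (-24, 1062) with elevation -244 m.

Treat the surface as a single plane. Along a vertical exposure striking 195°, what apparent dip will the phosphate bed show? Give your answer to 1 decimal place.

47.0°

Let the plane be z = a·x + b·y + c.
Well 8−Well 7: −623a + 821b = −479;  Well 9−Well 7: −959a + 896b = −380.
Solving gives a = −0.51152, b = −0.97159.
Unit vector along 195° is (sin 195°, cos 195°) = (-0.2588, -0.9659).
Slope in that direction = a·(-0.2588) + b·(-0.9659) = 1.07087.
Apparent dip = arctan|1.07087| = 47.0° (true dip is 47.7°, so apparent ≤ true as expected).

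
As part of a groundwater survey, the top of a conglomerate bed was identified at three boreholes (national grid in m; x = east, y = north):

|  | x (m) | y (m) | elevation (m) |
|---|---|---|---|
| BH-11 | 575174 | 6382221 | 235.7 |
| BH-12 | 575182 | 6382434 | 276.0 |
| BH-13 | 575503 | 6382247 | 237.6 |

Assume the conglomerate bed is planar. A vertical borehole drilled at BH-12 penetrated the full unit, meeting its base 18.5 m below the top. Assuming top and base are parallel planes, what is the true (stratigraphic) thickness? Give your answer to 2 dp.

Let the plane be z = a·x + b·y + c.
BH-12−BH-11: 8a + 213b = 40.3;  BH-13−BH-11: 329a + 26b = 1.9.
Solving gives a = −0.00920, b = 0.18955.
|∇z| = √(a²+b²) = 0.18977, so dip δ = arctan(0.18977) = 10.75°.
True thickness = vertical thickness × cos δ = 18.5 × cos 10.75° = 18.18 m.

18.18 m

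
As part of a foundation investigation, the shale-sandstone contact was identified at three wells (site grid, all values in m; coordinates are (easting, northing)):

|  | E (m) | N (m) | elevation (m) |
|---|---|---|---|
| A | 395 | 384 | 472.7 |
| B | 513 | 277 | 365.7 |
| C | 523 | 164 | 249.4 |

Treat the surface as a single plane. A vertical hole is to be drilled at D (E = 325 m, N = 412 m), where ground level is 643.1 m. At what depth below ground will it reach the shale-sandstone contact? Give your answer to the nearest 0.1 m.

Let the plane be z = a·E + b·N + c.
B−A: 118a − 107b = −107;  C−A: 128a − 220b = −223.3.
Solving gives a = 0.02879, b = 1.03175.
Then c = 472.7 − a·395 − b·384 = 65.13.
At (325, 412): z_contact = 9.36 + 425.08 + 65.13 = 499.57 m.
Depth below ground = 643.1 − 499.57 = 143.5 m.

143.5 m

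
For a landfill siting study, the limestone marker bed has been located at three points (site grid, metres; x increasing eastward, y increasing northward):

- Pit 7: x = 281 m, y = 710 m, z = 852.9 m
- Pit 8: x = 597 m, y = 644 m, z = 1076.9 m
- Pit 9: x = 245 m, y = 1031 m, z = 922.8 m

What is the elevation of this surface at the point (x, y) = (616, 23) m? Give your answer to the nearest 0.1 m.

902.6 m

Let the plane be z = a·x + b·y + c.
Pit 8−Pit 7: 316a − 66b = 224;  Pit 9−Pit 7: −36a + 321b = 69.9.
Solving gives a = 0.772435, b = 0.304385.
Then c = 852.9 − a·281 − b·710 = 419.73.
At (616, 23): z = 475.8 + 7.0 + 419.73 = 902.6 m.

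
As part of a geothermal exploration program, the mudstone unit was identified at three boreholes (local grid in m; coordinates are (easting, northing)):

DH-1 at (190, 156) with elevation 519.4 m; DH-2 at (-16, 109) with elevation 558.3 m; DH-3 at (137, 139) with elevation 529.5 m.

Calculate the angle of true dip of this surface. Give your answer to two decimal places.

Two edge vectors: DH-1→DH-2 = (-206, -47, 38.9), DH-1→DH-3 = (-53, -17, 10.1).
Normal n = (DH-1→DH-2) × (DH-1→DH-3) = (186.6, 18.9, 1011).
So ∂z/∂E = −n_x/n_z = −0.18457 and ∂z/∂N = −n_y/n_z = −0.01869.
Gradient magnitude |∇z| = √(a² + b²) = √(0.03407 + 0.00035) = 0.18551.
True dip = arctan(0.18551) = 10.51°, dipping toward E (azimuth ≈ 084°).

10.51°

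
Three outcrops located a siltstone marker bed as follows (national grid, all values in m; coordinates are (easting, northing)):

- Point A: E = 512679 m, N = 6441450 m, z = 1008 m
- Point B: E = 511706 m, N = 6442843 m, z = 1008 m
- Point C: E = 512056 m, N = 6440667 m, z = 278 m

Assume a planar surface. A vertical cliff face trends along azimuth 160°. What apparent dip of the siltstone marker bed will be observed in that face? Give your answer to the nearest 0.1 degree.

11.1°

Let the plane be z = a·E + b·N + c.
Point B−Point A: −973a + 1393b = 0;  Point C−Point A: −623a − 783b = −730.
Solving gives a = 0.62397, b = 0.43584.
Unit vector along 160° is (sin 160°, cos 160°) = (0.3420, -0.9397).
Slope in that direction = a·(0.3420) + b·(-0.9397) = −0.19615.
Apparent dip = arctan|0.19615| = 11.1° (true dip is 37.3°, so apparent ≤ true as expected).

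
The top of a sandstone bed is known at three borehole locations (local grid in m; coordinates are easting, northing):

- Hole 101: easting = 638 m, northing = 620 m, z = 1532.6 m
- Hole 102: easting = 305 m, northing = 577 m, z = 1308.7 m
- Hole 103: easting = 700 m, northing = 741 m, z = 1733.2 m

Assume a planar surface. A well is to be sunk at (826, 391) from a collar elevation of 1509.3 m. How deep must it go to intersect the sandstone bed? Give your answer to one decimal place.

206.5 m

Let the plane be z = a·easting + b·northing + c.
Hole 102−Hole 101: −333a − 43b = −223.9;  Hole 103−Hole 101: 62a + 121b = 200.6.
Solving gives a = 0.49077, b = 1.40638.
Then c = 1532.6 − a·638 − b·620 = 347.53.
At (826, 391): z_contact = 405.37 + 549.90 + 347.53 = 1302.80 m.
Depth below ground = 1509.3 − 1302.80 = 206.5 m.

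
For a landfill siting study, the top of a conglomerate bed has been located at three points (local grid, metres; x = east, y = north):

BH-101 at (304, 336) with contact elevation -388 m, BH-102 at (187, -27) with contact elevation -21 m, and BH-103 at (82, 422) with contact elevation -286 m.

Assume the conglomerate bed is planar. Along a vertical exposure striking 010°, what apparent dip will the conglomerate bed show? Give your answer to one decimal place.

41.6°

Let the plane be z = a·x + b·y + c.
BH-102−BH-101: −117a − 363b = 367;  BH-103−BH-101: −222a + 86b = 102.
Solving gives a = −0.75664, b = −0.76714.
Unit vector along 010° is (sin 10°, cos 10°) = (0.1736, 0.9848).
Slope in that direction = a·(0.1736) + b·(0.9848) = −0.88688.
Apparent dip = arctan|0.88688| = 41.6° (true dip is 47.1°, so apparent ≤ true as expected).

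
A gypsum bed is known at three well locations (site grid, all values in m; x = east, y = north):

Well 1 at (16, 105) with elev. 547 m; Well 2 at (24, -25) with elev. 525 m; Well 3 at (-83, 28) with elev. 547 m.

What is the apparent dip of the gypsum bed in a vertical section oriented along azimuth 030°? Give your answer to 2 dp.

4.41°

Two edge vectors: Well 1→Well 2 = (8, -130, -22), Well 1→Well 3 = (-99, -77, 0).
Normal n = (Well 1→Well 2) × (Well 1→Well 3) = (-1694, 2178, -13486).
So ∂z/∂x = −n_x/n_z = −0.12561 and ∂z/∂y = −n_y/n_z = 0.16150.
Unit vector along 030° is (sin 30°, cos 30°) = (0.5000, 0.8660).
Slope in that direction = a·(0.5000) + b·(0.8660) = 0.07706.
Apparent dip = arctan|0.07706| = 4.41° (true dip is 11.6°, so apparent ≤ true as expected).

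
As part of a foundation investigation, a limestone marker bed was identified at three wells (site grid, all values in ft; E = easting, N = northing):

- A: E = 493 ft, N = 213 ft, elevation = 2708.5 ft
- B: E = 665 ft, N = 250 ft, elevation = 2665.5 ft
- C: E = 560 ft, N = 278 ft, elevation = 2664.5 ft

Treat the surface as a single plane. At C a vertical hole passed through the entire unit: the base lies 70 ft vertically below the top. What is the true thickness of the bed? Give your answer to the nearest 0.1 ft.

61.2 ft

Two edge vectors: A→B = (172, 37, -43), A→C = (67, 65, -44).
Normal n = (A→B) × (A→C) = (1167, 4687, 8701).
So ∂z/∂E = −n_x/n_z = −0.13412 and ∂z/∂N = −n_y/n_z = −0.53867.
|∇z| = √(a²+b²) = 0.55512, so dip δ = arctan(0.55512) = 29.04°.
True thickness = vertical thickness × cos δ = 70 × cos 29.04° = 61.2 ft.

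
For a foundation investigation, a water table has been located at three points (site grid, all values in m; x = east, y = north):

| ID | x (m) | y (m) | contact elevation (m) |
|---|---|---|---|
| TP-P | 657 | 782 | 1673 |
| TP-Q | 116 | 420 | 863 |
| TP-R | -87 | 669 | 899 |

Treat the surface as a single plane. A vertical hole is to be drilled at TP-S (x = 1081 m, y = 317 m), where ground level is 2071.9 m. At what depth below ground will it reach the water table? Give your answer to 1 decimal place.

Let the plane be z = a·x + b·y + c.
TP-Q−TP-P: −541a − 362b = −810;  TP-R−TP-P: −744a − 113b = −774.
Solving gives a = 0.906160, b = 0.883335.
Then c = 1673 − a·657 − b·782 = 386.88.
At (1081, 317): z_contact = 979.56 + 280.02 + 386.88 = 1646.46 m.
Depth below ground = 2071.9 − 1646.46 = 425.4 m.

425.4 m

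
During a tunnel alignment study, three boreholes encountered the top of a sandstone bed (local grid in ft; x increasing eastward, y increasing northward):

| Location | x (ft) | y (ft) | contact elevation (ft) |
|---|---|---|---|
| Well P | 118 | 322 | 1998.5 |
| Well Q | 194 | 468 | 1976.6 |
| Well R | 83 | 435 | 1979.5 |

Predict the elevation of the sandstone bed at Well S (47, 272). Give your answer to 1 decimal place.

Let the plane be z = a·x + b·y + c.
Well Q−Well P: 76a + 146b = −21.9;  Well R−Well P: −35a + 113b = −19.
Solving gives a = 0.02185, b = −0.16137.
Then c = 1998.5 − a·118 − b·322 = 2047.88.
At (47, 272): z = 1.0 − 43.9 + 2047.88 = 2005.0 ft.

2005.0 ft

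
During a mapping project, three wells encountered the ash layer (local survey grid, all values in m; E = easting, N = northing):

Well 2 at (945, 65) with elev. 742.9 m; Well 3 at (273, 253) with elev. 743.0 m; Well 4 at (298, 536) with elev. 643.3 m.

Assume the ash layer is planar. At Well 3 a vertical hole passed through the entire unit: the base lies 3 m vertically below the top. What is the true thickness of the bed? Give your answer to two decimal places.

2.83 m

Let the plane be z = a·E + b·N + c.
Well 3−Well 2: −672a + 188b = 0.1;  Well 4−Well 2: −647a + 471b = −99.6.
Solving gives a = −0.09633, b = −0.34379.
|∇z| = √(a²+b²) = 0.35703, so dip δ = arctan(0.35703) = 19.65°.
True thickness = vertical thickness × cos δ = 3 × cos 19.65° = 2.83 m.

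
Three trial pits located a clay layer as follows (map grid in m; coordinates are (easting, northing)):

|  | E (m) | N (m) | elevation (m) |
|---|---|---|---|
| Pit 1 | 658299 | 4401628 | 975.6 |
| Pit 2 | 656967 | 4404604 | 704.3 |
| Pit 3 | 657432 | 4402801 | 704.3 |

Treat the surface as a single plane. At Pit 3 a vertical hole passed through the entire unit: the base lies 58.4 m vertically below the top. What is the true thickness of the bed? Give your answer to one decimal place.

Let the plane be z = a·E + b·N + c.
Pit 2−Pit 1: −1332a + 2976b = −271.3;  Pit 3−Pit 1: −867a + 1173b = −271.3.
Solving gives a = 0.48062, b = 0.12395.
|∇z| = √(a²+b²) = 0.49635, so dip δ = arctan(0.49635) = 26.40°.
True thickness = vertical thickness × cos δ = 58.4 × cos 26.40° = 52.3 m.

52.3 m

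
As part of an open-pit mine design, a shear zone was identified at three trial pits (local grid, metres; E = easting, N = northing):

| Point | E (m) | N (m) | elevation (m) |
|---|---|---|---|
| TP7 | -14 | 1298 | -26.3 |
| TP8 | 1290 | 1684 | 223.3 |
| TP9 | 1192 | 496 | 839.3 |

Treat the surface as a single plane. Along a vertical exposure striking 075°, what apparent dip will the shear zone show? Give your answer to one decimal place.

11.3°

Two edge vectors: TP7→TP8 = (1304, 386, 249.6), TP7→TP9 = (1206, -802, 865.6).
Normal n = (TP7→TP8) × (TP7→TP9) = (534300.8, -827724.8, -1511324).
So ∂z/∂E = −n_x/n_z = 0.35353 and ∂z/∂N = −n_y/n_z = −0.54768.
Unit vector along 075° is (sin 75°, cos 75°) = (0.9659, 0.2588).
Slope in that direction = a·(0.9659) + b·(0.2588) = 0.19973.
Apparent dip = arctan|0.19973| = 11.3° (true dip is 33.1°, so apparent ≤ true as expected).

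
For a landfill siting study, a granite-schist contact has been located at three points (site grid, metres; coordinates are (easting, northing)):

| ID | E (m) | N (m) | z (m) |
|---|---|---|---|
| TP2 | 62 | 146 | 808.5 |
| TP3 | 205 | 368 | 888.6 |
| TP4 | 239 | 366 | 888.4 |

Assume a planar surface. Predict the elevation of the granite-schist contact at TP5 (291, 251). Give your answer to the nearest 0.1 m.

848.8 m

Two edge vectors: TP2→TP3 = (143, 222, 80.1), TP2→TP4 = (177, 220, 79.9).
Normal n = (TP2→TP3) × (TP2→TP4) = (115.8, 2752, -7834).
So ∂z/∂E = −n_x/n_z = 0.01478 and ∂z/∂N = −n_y/n_z = 0.35129.
Intercept c from TP2: 808.5 − 0.92 − 51.29 = 756.30.
At (291, 251): z = 4.3 + 88.2 + 756.30 = 848.8 m.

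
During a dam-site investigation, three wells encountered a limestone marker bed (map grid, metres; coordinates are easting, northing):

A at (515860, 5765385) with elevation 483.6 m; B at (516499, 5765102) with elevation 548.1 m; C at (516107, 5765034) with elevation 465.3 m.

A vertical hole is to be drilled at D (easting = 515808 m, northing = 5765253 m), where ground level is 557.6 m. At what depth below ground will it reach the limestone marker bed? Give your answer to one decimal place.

Let the plane be z = a·easting + b·northing + c.
B−A: 639a − 283b = 64.5;  C−A: 247a − 351b = −18.3.
Solving gives a = 0.180184988, b = 0.178933596.
Then c = 483.6 − a·515860 − b·5765385 = −1124087.70.
At (515808, 5765253): z_contact = 92940.86 + 1031597.45 − 1124087.70 = 450.61 m.
Depth below ground = 557.6 − 450.61 = 107.0 m.

107.0 m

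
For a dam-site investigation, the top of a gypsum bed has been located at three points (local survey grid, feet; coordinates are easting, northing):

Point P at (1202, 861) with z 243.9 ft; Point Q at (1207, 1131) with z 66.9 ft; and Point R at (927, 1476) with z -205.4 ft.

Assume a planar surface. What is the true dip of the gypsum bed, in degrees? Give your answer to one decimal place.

34.1°

Let the plane be z = a·easting + b·northing + c.
Point Q−Point P: 5a + 270b = −177;  Point R−Point P: −275a + 615b = −449.3.
Solving gives a = 0.16109, b = −0.65854.
Gradient magnitude |∇z| = √(a² + b²) = √(0.02595 + 0.43367) = 0.67795.
True dip = arctan(0.67795) = 34.1°, dipping toward NNW (azimuth ≈ 346°).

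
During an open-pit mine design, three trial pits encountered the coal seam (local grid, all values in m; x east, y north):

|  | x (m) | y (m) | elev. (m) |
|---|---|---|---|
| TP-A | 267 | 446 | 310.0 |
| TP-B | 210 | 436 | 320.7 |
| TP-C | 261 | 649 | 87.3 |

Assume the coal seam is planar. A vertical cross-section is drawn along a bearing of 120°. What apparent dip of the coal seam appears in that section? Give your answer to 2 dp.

Two edge vectors: TP-A→TP-B = (-57, -10, 10.7), TP-A→TP-C = (-6, 203, -222.7).
Normal n = (TP-A→TP-B) × (TP-A→TP-C) = (54.9, -12758.1, -11631).
So ∂z/∂x = −n_x/n_z = 0.00472 and ∂z/∂y = −n_y/n_z = −1.09690.
Unit vector along 120° is (sin 120°, cos 120°) = (0.8660, -0.5000).
Slope in that direction = a·(0.8660) + b·(-0.5000) = 0.55254.
Apparent dip = arctan|0.55254| = 28.92° (true dip is 47.6°, so apparent ≤ true as expected).

28.92°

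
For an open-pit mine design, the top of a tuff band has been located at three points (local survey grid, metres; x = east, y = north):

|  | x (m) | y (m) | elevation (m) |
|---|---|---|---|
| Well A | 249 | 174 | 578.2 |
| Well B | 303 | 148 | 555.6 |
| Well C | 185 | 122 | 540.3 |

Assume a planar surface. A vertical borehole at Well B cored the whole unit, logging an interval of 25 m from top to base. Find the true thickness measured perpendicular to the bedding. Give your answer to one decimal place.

Two edge vectors: Well A→Well B = (54, -26, -22.6), Well A→Well C = (-64, -52, -37.9).
Normal n = (Well A→Well B) × (Well A→Well C) = (-189.8, 3493, -4472).
So ∂z/∂x = −n_x/n_z = −0.04244 and ∂z/∂y = −n_y/n_z = 0.78108.
|∇z| = √(a²+b²) = 0.78223, so dip δ = arctan(0.78223) = 38.03°.
True thickness = vertical thickness × cos δ = 25 × cos 38.03° = 19.7 m.

19.7 m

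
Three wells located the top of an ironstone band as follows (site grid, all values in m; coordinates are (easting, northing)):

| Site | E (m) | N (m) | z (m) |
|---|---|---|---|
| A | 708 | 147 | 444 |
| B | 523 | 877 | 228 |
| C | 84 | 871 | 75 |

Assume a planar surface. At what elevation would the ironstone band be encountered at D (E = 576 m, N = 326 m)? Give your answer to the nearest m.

361 m

Two edge vectors: A→B = (-185, 730, -216), A→C = (-624, 724, -369).
Normal n = (A→B) × (A→C) = (-112986, 66519, 321580).
So ∂z/∂E = −n_x/n_z = 0.35135 and ∂z/∂N = −n_y/n_z = −0.20685.
Intercept c from A: 444 − 248.75 + 30.41 = 225.65.
At (576, 326): z = 202.4 − 67.4 + 225.65 = 360.6 m.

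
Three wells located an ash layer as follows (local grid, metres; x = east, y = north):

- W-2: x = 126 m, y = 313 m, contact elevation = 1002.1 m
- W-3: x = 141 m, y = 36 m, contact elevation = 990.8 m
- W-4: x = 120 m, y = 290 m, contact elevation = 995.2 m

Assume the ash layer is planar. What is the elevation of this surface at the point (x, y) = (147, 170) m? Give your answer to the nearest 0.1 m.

1007.2 m

Let the plane be z = a·x + b·y + c.
W-3−W-2: 15a − 277b = −11.3;  W-4−W-2: −6a − 23b = −6.9.
Solving gives a = 0.82282, b = 0.08535.
Then c = 1002.1 − a·126 − b·313 = 871.71.
At (147, 170): z = 121.0 + 14.5 + 871.71 = 1007.2 m.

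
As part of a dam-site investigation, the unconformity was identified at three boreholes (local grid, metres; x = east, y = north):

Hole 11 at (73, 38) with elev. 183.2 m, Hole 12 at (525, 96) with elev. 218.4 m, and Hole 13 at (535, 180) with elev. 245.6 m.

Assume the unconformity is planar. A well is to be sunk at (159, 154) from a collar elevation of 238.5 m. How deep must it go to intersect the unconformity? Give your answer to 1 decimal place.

15.1 m

Two edge vectors: Hole 11→Hole 12 = (452, 58, 35.2), Hole 11→Hole 13 = (462, 142, 62.4).
Normal n = (Hole 11→Hole 12) × (Hole 11→Hole 13) = (-1379.2, -11942.4, 37388).
So ∂z/∂x = −n_x/n_z = 0.03689 and ∂z/∂y = −n_y/n_z = 0.31942.
Intercept c from Hole 11: 183.2 − 2.69 − 12.14 = 168.37.
At (159, 154): z_contact = 5.87 + 49.19 + 168.37 = 223.42 m.
Depth below ground = 238.5 − 223.42 = 15.1 m.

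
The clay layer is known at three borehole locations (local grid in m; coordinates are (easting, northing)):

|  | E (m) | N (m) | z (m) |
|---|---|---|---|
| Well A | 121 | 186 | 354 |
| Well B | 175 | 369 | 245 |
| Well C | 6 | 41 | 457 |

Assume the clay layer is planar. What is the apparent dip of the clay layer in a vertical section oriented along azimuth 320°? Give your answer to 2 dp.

14.37°

Let the plane be z = a·E + b·N + c.
Well B−Well A: 54a + 183b = −109;  Well C−Well A: −115a − 145b = 103.
Solving gives a = −0.23034, b = −0.52766.
Unit vector along 320° is (sin 320°, cos 320°) = (-0.6428, 0.7660).
Slope in that direction = a·(-0.6428) + b·(0.7660) = −0.25615.
Apparent dip = arctan|0.25615| = 14.37° (true dip is 29.9°, so apparent ≤ true as expected).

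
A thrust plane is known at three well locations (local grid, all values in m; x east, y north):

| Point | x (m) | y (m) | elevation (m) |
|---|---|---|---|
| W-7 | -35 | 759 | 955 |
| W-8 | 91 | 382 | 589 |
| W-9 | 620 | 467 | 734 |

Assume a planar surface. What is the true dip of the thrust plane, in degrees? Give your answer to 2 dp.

Let the plane be z = a·x + b·y + c.
W-8−W-7: 126a − 377b = −366;  W-9−W-7: 655a − 292b = −221.
Solving gives a = 0.11209, b = 1.00828.
Gradient magnitude |∇z| = √(a² + b²) = √(0.01256 + 1.01664) = 1.01450.
True dip = arctan(1.01450) = 45.41°, dipping toward S (azimuth ≈ 186°).

45.41°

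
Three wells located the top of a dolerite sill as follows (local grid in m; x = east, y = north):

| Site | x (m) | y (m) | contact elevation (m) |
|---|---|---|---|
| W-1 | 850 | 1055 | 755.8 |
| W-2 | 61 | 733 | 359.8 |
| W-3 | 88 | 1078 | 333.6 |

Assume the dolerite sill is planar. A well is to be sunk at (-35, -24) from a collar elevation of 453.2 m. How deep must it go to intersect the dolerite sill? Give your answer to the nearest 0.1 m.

Let the plane be z = a·x + b·y + c.
W-2−W-1: −789a − 322b = −396;  W-3−W-1: −762a + 23b = −422.2.
Solving gives a = 0.550476, b = −0.119023.
Then c = 755.8 − a·850 − b·1055 = 413.46.
At (-35, -24): z_contact = −19.27 + 2.86 + 413.46 = 397.05 m.
Depth below ground = 453.2 − 397.05 = 56.1 m.

56.1 m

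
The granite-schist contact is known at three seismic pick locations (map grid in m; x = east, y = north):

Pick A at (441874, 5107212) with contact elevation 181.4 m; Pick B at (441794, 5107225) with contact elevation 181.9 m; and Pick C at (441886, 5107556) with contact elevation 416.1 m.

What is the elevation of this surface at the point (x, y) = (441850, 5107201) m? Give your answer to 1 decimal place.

171.4 m

Two edge vectors: Pick A→Pick B = (-80, 13, 0.5), Pick A→Pick C = (12, 344, 234.7).
Normal n = (Pick A→Pick B) × (Pick A→Pick C) = (2879.1, 18782, -27676).
So ∂z/∂x = −n_x/n_z = 0.104028761 and ∂z/∂y = −n_y/n_z = 0.678638532.
Intercept c from Pick A: 181.4 − 45967.60 − 3465950.85 = −3511737.06.
At (441850, 5107201): z = 45965.1 + 3465943.4 − 3511737.06 = 171.4 m.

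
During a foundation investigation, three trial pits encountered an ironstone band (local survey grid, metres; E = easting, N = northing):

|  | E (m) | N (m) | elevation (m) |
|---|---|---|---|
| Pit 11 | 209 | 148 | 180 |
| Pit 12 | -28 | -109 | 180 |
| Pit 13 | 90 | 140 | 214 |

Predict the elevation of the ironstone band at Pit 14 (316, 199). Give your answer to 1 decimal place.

161.7 m

Let the plane be z = a·E + b·N + c.
Pit 12−Pit 11: −237a − 257b = 0;  Pit 13−Pit 11: −119a − 8b = 34.
Solving gives a = −0.30460, b = 0.28089.
Then c = 180 − a·209 − b·148 = 202.09.
At (316, 199): z = −96.3 + 55.9 + 202.09 = 161.7 m.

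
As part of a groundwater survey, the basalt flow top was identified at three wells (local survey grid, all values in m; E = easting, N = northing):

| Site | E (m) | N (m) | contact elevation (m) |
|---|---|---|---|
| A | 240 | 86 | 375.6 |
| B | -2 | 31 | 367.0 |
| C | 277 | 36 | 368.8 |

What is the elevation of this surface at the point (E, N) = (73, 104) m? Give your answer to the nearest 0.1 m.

377.4 m

Let the plane be z = a·E + b·N + c.
B−A: −242a − 55b = −8.6;  C−A: 37a − 50b = −6.8.
Solving gives a = 0.00396, b = 0.13893.
Then c = 375.6 − a·240 − b·86 = 362.70.
At (73, 104): z = 0.3 + 14.4 + 362.70 = 377.4 m.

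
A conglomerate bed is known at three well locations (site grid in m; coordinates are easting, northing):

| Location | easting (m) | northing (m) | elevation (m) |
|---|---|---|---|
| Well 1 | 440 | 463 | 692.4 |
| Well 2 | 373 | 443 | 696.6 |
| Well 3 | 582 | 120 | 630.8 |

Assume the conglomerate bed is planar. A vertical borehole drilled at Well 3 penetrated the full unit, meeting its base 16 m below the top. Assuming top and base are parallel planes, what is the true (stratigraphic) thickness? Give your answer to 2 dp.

Two edge vectors: Well 1→Well 2 = (-67, -20, 4.2), Well 1→Well 3 = (142, -343, -61.6).
Normal n = (Well 1→Well 2) × (Well 1→Well 3) = (2672.6, -3530.8, 25821).
So ∂z/∂easting = −n_x/n_z = −0.10350 and ∂z/∂northing = −n_y/n_z = 0.13674.
|∇z| = √(a²+b²) = 0.17150, so dip δ = arctan(0.17150) = 9.73°.
True thickness = vertical thickness × cos δ = 16 × cos 9.73° = 15.77 m.

15.77 m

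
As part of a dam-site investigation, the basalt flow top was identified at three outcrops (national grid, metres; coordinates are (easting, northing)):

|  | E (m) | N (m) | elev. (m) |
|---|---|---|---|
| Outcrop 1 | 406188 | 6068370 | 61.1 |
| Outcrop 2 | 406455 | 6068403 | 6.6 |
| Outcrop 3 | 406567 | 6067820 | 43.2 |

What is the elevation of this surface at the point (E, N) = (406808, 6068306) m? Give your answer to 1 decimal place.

-51.4 m

Two edge vectors: Outcrop 1→Outcrop 2 = (267, 33, -54.5), Outcrop 1→Outcrop 3 = (379, -550, -17.9).
Normal n = (Outcrop 1→Outcrop 2) × (Outcrop 1→Outcrop 3) = (-30565.7, -15876.2, -159357).
So ∂z/∂E = −n_x/n_z = −0.191806447 and ∂z/∂N = −n_y/n_z = −0.099626624.
Intercept c from Outcrop 1: 61.1 + 77909.48 + 604571.22 = 682541.80.
At (406808, 6068306): z = −78028.4 − 604564.8 + 682541.80 = -51.4 m.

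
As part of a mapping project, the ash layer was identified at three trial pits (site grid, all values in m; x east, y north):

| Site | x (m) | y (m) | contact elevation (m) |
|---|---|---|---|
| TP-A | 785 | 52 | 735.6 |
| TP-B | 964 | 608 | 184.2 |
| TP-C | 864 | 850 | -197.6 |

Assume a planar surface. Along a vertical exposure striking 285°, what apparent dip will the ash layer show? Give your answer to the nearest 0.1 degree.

Two edge vectors: TP-A→TP-B = (179, 556, -551.4), TP-A→TP-C = (79, 798, -933.2).
Normal n = (TP-A→TP-B) × (TP-A→TP-C) = (-78842, 123482.2, 98918).
So ∂z/∂x = −n_x/n_z = 0.79704 and ∂z/∂y = −n_y/n_z = −1.24833.
Unit vector along 285° is (sin 285°, cos 285°) = (-0.9659, 0.2588).
Slope in that direction = a·(-0.9659) + b·(0.2588) = −1.09298.
Apparent dip = arctan|1.09298| = 47.5° (true dip is 56.0°, so apparent ≤ true as expected).

47.5°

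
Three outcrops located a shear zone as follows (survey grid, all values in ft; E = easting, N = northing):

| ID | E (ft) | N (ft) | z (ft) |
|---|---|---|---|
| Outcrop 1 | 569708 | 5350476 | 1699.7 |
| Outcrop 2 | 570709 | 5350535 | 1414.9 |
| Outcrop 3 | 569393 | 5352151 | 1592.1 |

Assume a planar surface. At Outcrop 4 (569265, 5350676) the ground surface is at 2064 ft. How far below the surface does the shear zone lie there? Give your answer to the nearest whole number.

265 ft

Let the plane be z = a·E + b·N + c.
Outcrop 2−Outcrop 1: 1001a + 59b = −284.8;  Outcrop 3−Outcrop 1: −315a + 1675b = −107.6.
Solving gives a = −0.27765157, b = −0.11645388.
Then c = 1699.7 − a·569708 − b·5350476 = 782963.70.
At (569265, 5350676): z_contact = −158057.3 − 623107.0 + 782963.70 = 1799.4 ft.
Depth below ground = 2064 − 1799.4 = 265 ft.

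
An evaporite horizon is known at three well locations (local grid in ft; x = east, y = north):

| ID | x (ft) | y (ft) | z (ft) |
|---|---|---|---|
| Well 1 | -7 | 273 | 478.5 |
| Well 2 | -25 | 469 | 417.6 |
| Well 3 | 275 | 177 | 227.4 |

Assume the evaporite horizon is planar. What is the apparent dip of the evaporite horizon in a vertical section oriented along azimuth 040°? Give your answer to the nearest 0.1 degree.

44.2°

Let the plane be z = a·x + b·y + c.
Well 2−Well 1: −18a + 196b = −60.9;  Well 3−Well 1: 282a − 96b = −251.1.
Solving gives a = −1.02835, b = −0.40515.
Unit vector along 040° is (sin 40°, cos 40°) = (0.6428, 0.7660).
Slope in that direction = a·(0.6428) + b·(0.7660) = −0.97138.
Apparent dip = arctan|0.97138| = 44.2° (true dip is 47.9°, so apparent ≤ true as expected).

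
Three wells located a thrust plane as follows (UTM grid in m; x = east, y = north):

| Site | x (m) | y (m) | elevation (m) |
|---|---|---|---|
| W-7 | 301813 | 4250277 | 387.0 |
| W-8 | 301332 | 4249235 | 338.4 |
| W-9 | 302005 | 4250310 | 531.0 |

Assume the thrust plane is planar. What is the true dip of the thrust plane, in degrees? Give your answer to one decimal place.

41.0°

Let the plane be z = a·x + b·y + c.
W-8−W-7: −481a − 1042b = −48.6;  W-9−W-7: 192a + 33b = 144.
Solving gives a = 0.80593, b = −0.32538.
Gradient magnitude |∇z| = √(a² + b²) = √(0.64952 + 0.10587) = 0.86913.
True dip = arctan(0.86913) = 41.0°, dipping toward WNW (azimuth ≈ 292°).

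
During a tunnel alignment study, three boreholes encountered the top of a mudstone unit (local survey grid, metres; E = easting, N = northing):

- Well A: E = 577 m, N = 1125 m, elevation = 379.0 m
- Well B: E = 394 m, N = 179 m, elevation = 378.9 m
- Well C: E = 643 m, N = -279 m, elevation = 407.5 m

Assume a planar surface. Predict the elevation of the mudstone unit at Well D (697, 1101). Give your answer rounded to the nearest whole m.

Let the plane be z = a·E + b·N + c.
Well B−Well A: −183a − 946b = −0.1;  Well C−Well A: 66a − 1404b = 28.5.
Solving gives a = 0.08486, b = −0.01631.
Then c = 379 − a·577 − b·1125 = 348.38.
At (697, 1101): z = 59.1 − 18.0 + 348.38 = 389.6 m.

390 m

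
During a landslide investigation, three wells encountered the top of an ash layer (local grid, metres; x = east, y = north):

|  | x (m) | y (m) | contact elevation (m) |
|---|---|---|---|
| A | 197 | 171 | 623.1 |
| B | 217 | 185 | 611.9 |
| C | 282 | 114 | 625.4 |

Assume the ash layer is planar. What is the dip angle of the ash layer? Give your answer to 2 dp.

Let the plane be z = a·x + b·y + c.
B−A: 20a + 14b = −11.2;  C−A: 85a − 57b = 2.3.
Solving gives a = −0.26017, b = −0.42833.
Gradient magnitude |∇z| = √(a² + b²) = √(0.06769 + 0.18346) = 0.50115.
True dip = arctan(0.50115) = 26.62°, dipping toward NNE (azimuth ≈ 031°).

26.62°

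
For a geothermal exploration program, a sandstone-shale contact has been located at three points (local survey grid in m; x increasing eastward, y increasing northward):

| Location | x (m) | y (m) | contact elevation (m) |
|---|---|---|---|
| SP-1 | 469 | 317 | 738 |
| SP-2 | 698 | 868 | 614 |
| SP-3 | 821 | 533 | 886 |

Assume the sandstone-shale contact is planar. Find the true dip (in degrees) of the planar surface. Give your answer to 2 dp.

42.68°

Two edge vectors: SP-1→SP-2 = (229, 551, -124), SP-1→SP-3 = (352, 216, 148).
Normal n = (SP-1→SP-2) × (SP-1→SP-3) = (108332, -77540, -144488).
So ∂z/∂x = −n_x/n_z = 0.74976 and ∂z/∂y = −n_y/n_z = −0.53665.
Gradient magnitude |∇z| = √(a² + b²) = √(0.56215 + 0.28800) = 0.92203.
True dip = arctan(0.92203) = 42.68°, dipping toward NW (azimuth ≈ 306°).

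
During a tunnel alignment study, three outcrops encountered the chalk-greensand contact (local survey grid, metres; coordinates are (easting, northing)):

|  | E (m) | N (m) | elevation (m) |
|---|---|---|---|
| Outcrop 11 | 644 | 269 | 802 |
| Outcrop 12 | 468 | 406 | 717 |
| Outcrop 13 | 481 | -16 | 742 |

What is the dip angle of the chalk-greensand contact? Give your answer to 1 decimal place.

Let the plane be z = a·E + b·N + c.
Outcrop 12−Outcrop 11: −176a + 137b = −85;  Outcrop 13−Outcrop 11: −163a − 285b = −60.
Solving gives a = 0.44757, b = −0.04545.
Gradient magnitude |∇z| = √(a² + b²) = √(0.20032 + 0.00207) = 0.44987.
True dip = arctan(0.44987) = 24.2°, dipping toward W (azimuth ≈ 276°).

24.2°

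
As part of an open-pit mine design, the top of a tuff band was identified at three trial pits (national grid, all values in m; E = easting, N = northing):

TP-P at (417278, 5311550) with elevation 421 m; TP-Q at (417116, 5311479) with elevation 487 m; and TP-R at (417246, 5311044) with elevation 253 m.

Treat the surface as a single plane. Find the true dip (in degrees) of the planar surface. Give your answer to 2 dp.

34.11°

Two edge vectors: TP-P→TP-Q = (-162, -71, 66), TP-P→TP-R = (-32, -506, -168).
Normal n = (TP-P→TP-Q) × (TP-P→TP-R) = (45324, -29328, 79700).
So ∂z/∂E = −n_x/n_z = −0.56868 and ∂z/∂N = −n_y/n_z = 0.36798.
Gradient magnitude |∇z| = √(a² + b²) = √(0.32340 + 0.13541) = 0.67735.
True dip = arctan(0.67735) = 34.11°, dipping toward ESE (azimuth ≈ 123°).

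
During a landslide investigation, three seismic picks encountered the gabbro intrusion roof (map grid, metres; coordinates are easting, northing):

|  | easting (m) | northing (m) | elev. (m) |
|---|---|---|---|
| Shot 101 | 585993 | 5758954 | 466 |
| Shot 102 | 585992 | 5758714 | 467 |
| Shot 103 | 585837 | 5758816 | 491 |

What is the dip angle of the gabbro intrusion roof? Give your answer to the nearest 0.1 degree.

Two edge vectors: Shot 101→Shot 102 = (-1, -240, 1), Shot 101→Shot 103 = (-156, -138, 25).
Normal n = (Shot 101→Shot 102) × (Shot 101→Shot 103) = (-5862, -131, -37302).
So ∂z/∂easting = −n_x/n_z = −0.15715 and ∂z/∂northing = −n_y/n_z = −0.00351.
Gradient magnitude |∇z| = √(a² + b²) = √(0.02470 + 0.00001) = 0.15719.
True dip = arctan(0.15719) = 8.9°, dipping toward E (azimuth ≈ 089°).

8.9°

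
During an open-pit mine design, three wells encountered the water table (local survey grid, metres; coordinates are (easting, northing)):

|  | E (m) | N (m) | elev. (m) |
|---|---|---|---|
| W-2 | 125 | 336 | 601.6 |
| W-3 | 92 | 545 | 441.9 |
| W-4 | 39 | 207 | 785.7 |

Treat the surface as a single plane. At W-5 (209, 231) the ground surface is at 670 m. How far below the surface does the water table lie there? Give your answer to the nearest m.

Two edge vectors: W-2→W-3 = (-33, 209, -159.7), W-2→W-4 = (-86, -129, 184.1).
Normal n = (W-2→W-3) × (W-2→W-4) = (17875.6, 19809.5, 22231).
So ∂z/∂E = −n_x/n_z = −0.80408 and ∂z/∂N = −n_y/n_z = −0.89108.
Intercept c from W-2: 601.6 + 100.51 + 299.40 = 1001.51.
At (209, 231): z_contact = −168.1 − 205.8 + 1001.51 = 627.6 m.
Depth below ground = 670 − 627.6 = 42 m.

42 m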